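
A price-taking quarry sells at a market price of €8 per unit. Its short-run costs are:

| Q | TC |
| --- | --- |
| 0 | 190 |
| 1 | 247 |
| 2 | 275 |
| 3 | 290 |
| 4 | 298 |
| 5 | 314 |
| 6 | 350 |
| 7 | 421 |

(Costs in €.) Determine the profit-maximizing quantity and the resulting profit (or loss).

Q = 0 (shut down); profit = -€190

Profit at each row (π = 8Q − TC): Q=0: -190; Q=1: -239; Q=2: -259; Q=3: -266; Q=4: -266; Q=5: -274; Q=6: -302; Q=7: -365.
Profit is highest at Q = 0. Equivalently, the lowest AVC in the table is 124/5 ≈ €24.80 at Q = 5, and P = €8 falls below it — price never covers variable cost, so the firm shuts down and loses only its fixed cost.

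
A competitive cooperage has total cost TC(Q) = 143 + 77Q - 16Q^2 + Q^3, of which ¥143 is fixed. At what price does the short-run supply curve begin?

The shutdown price is the minimum of AVC. VC = 77Q - 16Q^2 + Q^3, so AVC = 77 - 16Q + Q^2.
dAVC/dQ = -16 + 2Q = 0 gives Q = 8. min AVC = 77 - 16·8 + 8^2 = 13.
So the shutdown price is ¥13.

¥13 per unit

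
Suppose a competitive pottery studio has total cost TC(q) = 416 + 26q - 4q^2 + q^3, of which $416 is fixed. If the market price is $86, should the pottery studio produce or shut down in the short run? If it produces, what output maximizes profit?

Variable cost is VC = 26q - 4q^2 + q^3, so AVC = VC/q = 26 - 4q + q^2 and MC = dTC/dq = 26 - 8q + 3q^2.
The AVC parabola has its vertex at q = 4/2 = 2, where AVC = 26 - 4·2 + 2^2 = $22.
Because $86 ≥ $22, revenue can cover variable cost; the firm operates.
Solving P = MC: -60 - 8q + 3q^2 = 0 ⇒ q = -10/3 or 6. On the upward-sloping branch, q* = 6.
Check: AVC at q = 6 is $38 ≤ P, so revenue covers variable cost.
Profit = P·q − TC = 86·6 − 644 = -$128, a loss, but smaller than the $416 fixed cost the firm would lose by shutting down.

Produce at q = 6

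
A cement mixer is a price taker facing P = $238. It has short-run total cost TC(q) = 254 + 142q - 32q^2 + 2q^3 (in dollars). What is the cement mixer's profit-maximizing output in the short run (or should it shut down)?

Produce at q = 12

Strip out fixed cost: VC = 142q - 32q^2 + 2q^3. Then AVC = 142 - 32q + 2q^2 and MC = 142 - 64q + 6q^2.
AVC hits its minimum where MC = AVC, at q = 8, giving min AVC = 142 - 32·8 + 2·8^2 = $14.
P = $238 exceeds min AVC = $14, so the firm stays open.
P = MC gives -96 - 64q + 6q^2 = 0, with roots -4/3 and 12. Take the larger (rising MC): q* = 12.
Check: AVC at q = 12 is $46 ≤ P, so revenue covers variable cost.
Profit = P·q − TC = 238·12 − 806 = $2050.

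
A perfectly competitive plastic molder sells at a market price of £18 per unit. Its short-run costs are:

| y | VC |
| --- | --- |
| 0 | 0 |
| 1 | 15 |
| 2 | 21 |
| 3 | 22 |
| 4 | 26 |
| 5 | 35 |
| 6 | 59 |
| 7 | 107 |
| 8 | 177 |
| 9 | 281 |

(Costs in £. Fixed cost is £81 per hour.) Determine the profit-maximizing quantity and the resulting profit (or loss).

y = 5; profit = -£26

Tabulate TR − TC: y=0: -81; y=1: -78; y=2: -66; y=3: -49; y=4: -35; y=5: -26; y=6: -32; y=7: -62; y=8: -114; y=9: -200.
Profit is maximized at y = 5. AVC there is 35/5 = £7 ≤ P, so producing beats shutting down (which would give -£81).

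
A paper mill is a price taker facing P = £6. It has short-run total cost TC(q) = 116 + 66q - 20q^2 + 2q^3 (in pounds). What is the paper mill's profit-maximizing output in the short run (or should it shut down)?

Shut down

Strip out fixed cost: VC = 66q - 20q^2 + 2q^3. Then AVC = 66 - 20q + 2q^2 and MC = 66 - 40q + 6q^2.
AVC is minimized where dAVC/dq = -20 + 4q = 0, at q = 5; min AVC = 66 - 20·5 + 2·5^2 = £16.
P = £6 lies below min AVC = £16; no output level covers variable cost.
Shutting down limits the loss to fixed cost, £116.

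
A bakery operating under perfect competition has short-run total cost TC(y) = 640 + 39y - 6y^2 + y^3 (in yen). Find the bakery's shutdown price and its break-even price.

AVC = 39 - 6y + y^2; minimized at y = 3, giving min AVC = ¥30. That is the shutdown price.
ATC = 640/y + 39 - 6y + y^2. Setting dATC/dy = −640/y^2 − 6 + 2y = 0 gives y = 8 (since 2·8^3 − 6·8^2 = 640).
min ATC = 640/8 + 39 − 6·8 + 8^2 = ¥135. That is the break-even price.
For ¥30 ≤ P < ¥135 the firm produces at a loss; below ¥30 it shuts down.

Shutdown price = ¥30; break-even price = ¥135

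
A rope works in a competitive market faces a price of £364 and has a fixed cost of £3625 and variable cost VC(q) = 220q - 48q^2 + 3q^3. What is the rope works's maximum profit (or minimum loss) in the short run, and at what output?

Profit = -£169 at q = 12

AVC = 220 - 48q + 3q^2; min AVC = £28 at q = 8. Since P = £364 ≥ min AVC, the firm produces.
With MC = 220 - 96q + 9q^2, P = MC on the upward-sloping part at q* = 12.
TR = 364·12 = 4368. TC = 3625 + 912 = 4537. Profit = 4368 − 4537 = -£169.
By producing, the firm covers all variable cost plus £3456 of fixed cost; shutting down would lose the full £3625.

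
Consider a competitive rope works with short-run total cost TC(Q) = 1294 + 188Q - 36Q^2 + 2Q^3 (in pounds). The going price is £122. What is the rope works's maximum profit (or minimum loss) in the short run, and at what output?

AVC = 188 - 36Q + 2Q^2 has its minimum £26 at Q = 9; price £122 clears that bar, so the firm operates.
With MC = 188 - 72Q + 6Q^2, P = MC on the upward-sloping part at Q* = 11.
TR = 122·11 = 1342. TC = 1294 + 374 = 1668. Profit = 1342 − 1668 = -£326.
By producing, the firm covers all variable cost plus £968 of fixed cost; shutting down would lose the full £1294.

Profit = -£326 at Q = 11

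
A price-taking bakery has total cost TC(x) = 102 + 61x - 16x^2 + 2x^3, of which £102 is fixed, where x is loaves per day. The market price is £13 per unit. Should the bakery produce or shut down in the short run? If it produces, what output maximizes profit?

Variable cost is VC = 61x - 16x^2 + 2x^3, so AVC = VC/x = 61 - 16x + 2x^2 and MC = dTC/dx = 61 - 32x + 6x^2.
AVC is minimized where dAVC/dx = -16 + 4x = 0, at x = 4; min AVC = 61 - 16·4 + 2·4^2 = £29.
With P < min AVC (£13 < £29), every unit sold adds to the loss.
Best response: produce nothing and absorb the £102 fixed cost.

Shut down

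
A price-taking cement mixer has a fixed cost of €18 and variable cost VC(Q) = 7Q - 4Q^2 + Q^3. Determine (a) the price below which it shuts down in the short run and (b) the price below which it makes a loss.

Shutdown price = €3; break-even price = €10

Shutdown price = min AVC. AVC = 7 - 4Q + Q^2, with vertex at Q = 2 and minimum €3.
ATC = 18/Q + 7 - 4Q + Q^2. Setting dATC/dQ = −18/Q^2 − 4 + 2Q = 0 gives Q = 3 (since 2·3^3 − 4·3^2 = 18).
min ATC = 18/3 + 7 − 4·3 + 3^2 = €10. That is the break-even price.
Between these two prices the firm operates at a loss; above €10 it earns a profit.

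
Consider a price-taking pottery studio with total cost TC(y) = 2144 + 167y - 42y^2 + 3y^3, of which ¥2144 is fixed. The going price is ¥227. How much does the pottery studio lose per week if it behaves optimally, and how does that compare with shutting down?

Profit = -¥344 at y = 10

AVC = 167 - 42y + 3y^2 has its minimum ¥20 at y = 7; price ¥227 clears that bar, so the firm operates.
With MC = 167 - 84y + 9y^2, P = MC on the upward-sloping part at y* = 10.
TR = 227·10 = 2270. TC = 2144 + 470 = 2614. Profit = 2270 − 2614 = -¥344.
By producing, the firm covers all variable cost plus ¥1800 of fixed cost; shutting down would lose the full ¥2144.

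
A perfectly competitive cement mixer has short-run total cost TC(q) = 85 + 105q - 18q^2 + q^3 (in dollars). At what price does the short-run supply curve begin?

$24 per unit

The firm shuts down when price falls below the minimum of average variable cost. AVC = VC/q = 105 - 18q + q^2.
At the minimum of AVC, MC = AVC. MC = 105 - 36q + 3q^2; setting MC = AVC gives 2q^2 - 18q = 0, so q = 9. min AVC = 24.
So the shutdown price is $24.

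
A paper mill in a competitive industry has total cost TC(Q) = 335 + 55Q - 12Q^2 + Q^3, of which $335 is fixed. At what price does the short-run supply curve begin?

$19 per unit

Short-run supply begins at min AVC. From VC = 55Q - 12Q^2 + Q^3, AVC = 55 - 12Q + Q^2.
At the minimum of AVC, MC = AVC. MC = 55 - 24Q + 3Q^2; setting MC = AVC gives 2Q^2 - 12Q = 0, so Q = 6. min AVC = 19.
For P < $19 the firm produces nothing.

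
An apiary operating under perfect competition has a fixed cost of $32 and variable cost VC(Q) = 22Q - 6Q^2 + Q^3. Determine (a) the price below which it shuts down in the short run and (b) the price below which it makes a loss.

Shutdown price = $13; break-even price = $22

AVC = 22 - 6Q + Q^2; minimized at Q = 3, giving min AVC = $13. That is the shutdown price.
ATC = 32/Q + 22 - 6Q + Q^2. Setting dATC/dQ = −32/Q^2 − 6 + 2Q = 0 gives Q = 4 (since 2·4^3 − 6·4^2 = 32).
min ATC = 32/4 + 22 − 6·4 + 4^2 = $22. That is the break-even price.
For $13 ≤ P < $22 the firm produces at a loss; below $13 it shuts down.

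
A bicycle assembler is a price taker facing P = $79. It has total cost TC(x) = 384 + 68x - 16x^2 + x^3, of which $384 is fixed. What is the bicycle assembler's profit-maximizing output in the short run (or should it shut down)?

Produce at x = 11

Variable cost is VC = 68x - 16x^2 + x^3, so AVC = VC/x = 68 - 16x + x^2 and MC = dTC/dx = 68 - 32x + 3x^2.
The AVC parabola has its vertex at x = 16/2 = 8, where AVC = 68 - 16·8 + 8^2 = $4.
Because $79 ≥ $4, revenue can cover variable cost; the firm operates.
Set P = MC: 79 = 68 - 32x + 3x^2 → -11 - 32x + 3x^2 = 0. The roots are x = -1/3 and x = 11; the profit-maximizing output is on the rising part of MC, so x* = 11.
Check: AVC at x = 11 is $13 ≤ P, so revenue covers variable cost.
Profit = P·x − TC = 79·11 − 527 = $342.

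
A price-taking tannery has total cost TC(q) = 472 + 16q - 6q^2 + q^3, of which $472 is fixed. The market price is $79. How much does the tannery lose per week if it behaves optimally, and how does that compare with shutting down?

AVC = 16 - 6q + q^2; min AVC = $7 at q = 3. Since P = $79 ≥ min AVC, the firm produces.
With MC = 16 - 12q + 3q^2, P = MC on the upward-sloping part at q* = 7.
TR = 79·7 = 553. TC = 472 + 161 = 633. Profit = 553 − 633 = -$80.
Shutting down would mean losing the fixed cost of $472, so operating at a loss of $80 is better by $392.

Profit = -$80 at q = 7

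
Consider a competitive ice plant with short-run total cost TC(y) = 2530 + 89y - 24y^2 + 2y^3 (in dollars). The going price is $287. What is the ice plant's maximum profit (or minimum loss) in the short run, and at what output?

AVC = 89 - 24y + 2y^2; min AVC = $17 at y = 6. Since P = $287 ≥ min AVC, the firm produces.
MC = 89 - 48y + 6y^2. Setting P = MC and taking the root on the rising branch gives y* = 11.
TR = 287·11 = 3157. TC = 2530 + 737 = 3267. Profit = 3157 − 3267 = -$110.
By producing, the firm covers all variable cost plus $2420 of fixed cost; shutting down would lose the full $2530.

Profit = -$110 at y = 11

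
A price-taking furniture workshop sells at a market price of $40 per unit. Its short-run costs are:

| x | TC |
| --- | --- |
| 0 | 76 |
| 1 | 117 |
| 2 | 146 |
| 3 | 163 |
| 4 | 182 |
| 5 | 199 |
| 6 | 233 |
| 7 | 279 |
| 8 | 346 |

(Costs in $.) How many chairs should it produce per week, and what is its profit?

x = 6; profit = $7

Profit at each row (π = 40x − TC): x=0: -76; x=1: -77; x=2: -66; x=3: -43; x=4: -22; x=5: 1; x=6: 7; x=7: 1; x=8: -26.
Profit is maximized at x = 6. AVC there is 157/6 = $26.17 ≤ P, so producing beats shutting down (which would give -$76).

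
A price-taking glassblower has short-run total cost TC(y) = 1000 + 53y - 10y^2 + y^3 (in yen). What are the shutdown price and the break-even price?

Shutdown price = ¥28; break-even price = ¥153

AVC = 53 - 10y + y^2; minimized at y = 5, giving min AVC = ¥28. That is the shutdown price.
ATC = 1000/y + 53 - 10y + y^2. Setting dATC/dy = −1000/y^2 − 10 + 2y = 0 gives y = 10 (since 2·10^3 − 10·10^2 = 1000).
min ATC = 1000/10 + 53 − 10·10 + 10^2 = ¥153. That is the break-even price.
For ¥28 ≤ P < ¥153 the firm produces at a loss; below ¥28 it shuts down.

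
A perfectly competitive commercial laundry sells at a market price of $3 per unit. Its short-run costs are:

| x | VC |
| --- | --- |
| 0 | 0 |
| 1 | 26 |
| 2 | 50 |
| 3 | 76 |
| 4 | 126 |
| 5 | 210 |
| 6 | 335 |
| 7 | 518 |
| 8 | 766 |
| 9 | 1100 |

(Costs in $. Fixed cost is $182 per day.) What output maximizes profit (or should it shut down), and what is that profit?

Compute π = P·x − TC at each output: x=0: -182; x=1: -205; x=2: -226; x=3: -249; x=4: -296; x=5: -377; x=6: -499; x=7: -679; x=8: -924; x=9: -1255.
Profit is highest at x = 0. Equivalently, the lowest AVC in the table is 50/2 ≈ $25 at x = 2, and P = $3 falls below it — price never covers variable cost, so the firm shuts down and loses only its fixed cost.

x = 0 (shut down); profit = -$182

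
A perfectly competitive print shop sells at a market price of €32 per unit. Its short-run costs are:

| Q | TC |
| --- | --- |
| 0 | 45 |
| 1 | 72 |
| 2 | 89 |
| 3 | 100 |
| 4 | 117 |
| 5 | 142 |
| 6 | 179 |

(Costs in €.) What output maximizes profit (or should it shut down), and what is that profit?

Q = 5; profit = €18

Compute π = P·Q − TC at each output: Q=0: -45; Q=1: -40; Q=2: -25; Q=3: -4; Q=4: 11; Q=5: 18; Q=6: 13.
Profit is maximized at Q = 5. AVC there is 97/5 = €19.40 ≤ P, so producing beats shutting down (which would give -€45).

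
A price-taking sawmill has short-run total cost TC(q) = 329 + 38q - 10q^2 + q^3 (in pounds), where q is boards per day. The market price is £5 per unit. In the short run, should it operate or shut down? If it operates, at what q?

Shut down

Strip out fixed cost: VC = 38q - 10q^2 + q^3. Then AVC = 38 - 10q + q^2 and MC = 38 - 20q + 3q^2.
AVC is minimized where dAVC/dq = -10 + 2q = 0, at q = 5; min AVC = 38 - 10·5 + 5^2 = £13.
P = £5 lies below min AVC = £13; no output level covers variable cost.
Best response: produce nothing and absorb the £329 fixed cost.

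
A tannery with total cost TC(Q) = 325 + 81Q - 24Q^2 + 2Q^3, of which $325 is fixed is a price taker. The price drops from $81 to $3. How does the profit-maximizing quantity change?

Output falls from 8 to 0 (the firm shuts down)

MC = 81 - 48Q + 6Q^2; the shutdown threshold is min AVC = $9 (at Q = 6).
With P = $81 above the shutdown price, P = MC gives Q = 8.
At P = $3 < min AVC = $9, price no longer covers variable cost at any output, so the firm shuts down: Q = 0.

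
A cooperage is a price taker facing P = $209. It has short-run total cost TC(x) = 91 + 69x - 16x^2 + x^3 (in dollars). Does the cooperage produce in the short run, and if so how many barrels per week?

Produce at x = 14

Variable cost is VC = 69x - 16x^2 + x^3, so AVC = VC/x = 69 - 16x + x^2 and MC = dTC/dx = 69 - 32x + 3x^2.
AVC is minimized where dAVC/dx = -16 + 2x = 0, at x = 8; min AVC = 69 - 16·8 + 8^2 = $5.
Since P = $209 ≥ min AVC = $5, price covers variable cost and the firm should produce.
Solving P = MC: -140 - 32x + 3x^2 = 0 ⇒ x = -10/3 or 14. On the upward-sloping branch, x* = 14.
Check: AVC at x = 14 is $41 ≤ P, so revenue covers variable cost.
Profit = P·x − TC = 209·14 − 665 = $2261.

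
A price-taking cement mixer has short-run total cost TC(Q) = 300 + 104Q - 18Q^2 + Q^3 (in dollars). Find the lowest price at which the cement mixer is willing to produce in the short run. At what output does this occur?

The firm shuts down when price falls below the minimum of average variable cost. AVC = VC/Q = 104 - 18Q + Q^2.
At the minimum of AVC, MC = AVC. MC = 104 - 36Q + 3Q^2; setting MC = AVC gives 2Q^2 - 18Q = 0, so Q = 9. min AVC = 23.
The firm shuts down for any P below $23.

$23 per unit, at Q = 9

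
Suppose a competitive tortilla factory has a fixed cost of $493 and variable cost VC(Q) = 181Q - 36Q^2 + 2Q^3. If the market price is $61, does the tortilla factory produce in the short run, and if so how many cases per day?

Produce at Q = 10

Strip out fixed cost: VC = 181Q - 36Q^2 + 2Q^3. Then AVC = 181 - 36Q + 2Q^2 and MC = 181 - 72Q + 6Q^2.
The AVC parabola has its vertex at Q = 36/4 = 9, where AVC = 181 - 36·9 + 2·9^2 = $19.
Since P = $61 ≥ min AVC = $19, price covers variable cost and the firm should produce.
Set P = MC: 61 = 181 - 72Q + 6Q^2 → 120 - 72Q + 6Q^2 = 0. The roots are Q = 2 and Q = 10; the profit-maximizing output is on the rising part of MC, so Q* = 10.
Check: AVC at Q = 10 is $21 ≤ P, so revenue covers variable cost.
Profit = P·Q − TC = 61·10 − 703 = -$93, a loss, but smaller than the $493 fixed cost the firm would lose by shutting down.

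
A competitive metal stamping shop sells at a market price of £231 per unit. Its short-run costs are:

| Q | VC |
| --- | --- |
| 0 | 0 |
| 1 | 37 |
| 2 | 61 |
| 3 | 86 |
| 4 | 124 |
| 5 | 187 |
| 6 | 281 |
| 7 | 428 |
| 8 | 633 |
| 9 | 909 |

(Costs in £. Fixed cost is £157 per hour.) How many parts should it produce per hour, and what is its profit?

Tabulate TR − TC: Q=0: -157; Q=1: 37; Q=2: 244; Q=3: 450; Q=4: 643; Q=5: 811; Q=6: 948; Q=7: 1032; Q=8: 1058; Q=9: 1013.
Profit is maximized at Q = 8. AVC there is 633/8 = £79.12 ≤ P, so producing beats shutting down (which would give -£157).

Q = 8; profit = £1058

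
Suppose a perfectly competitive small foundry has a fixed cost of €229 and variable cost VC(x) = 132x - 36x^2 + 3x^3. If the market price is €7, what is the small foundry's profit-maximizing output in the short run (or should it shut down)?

Variable cost is VC = 132x - 36x^2 + 3x^3, so AVC = VC/x = 132 - 36x + 3x^2 and MC = dTC/dx = 132 - 72x + 9x^2.
AVC is minimized where dAVC/dx = -36 + 6x = 0, at x = 6; min AVC = 132 - 36·6 + 3·6^2 = €24.
P = €7 lies below min AVC = €24; no output level covers variable cost.
The firm minimizes its loss by shutting down and losing only its fixed cost of €229.

Shut down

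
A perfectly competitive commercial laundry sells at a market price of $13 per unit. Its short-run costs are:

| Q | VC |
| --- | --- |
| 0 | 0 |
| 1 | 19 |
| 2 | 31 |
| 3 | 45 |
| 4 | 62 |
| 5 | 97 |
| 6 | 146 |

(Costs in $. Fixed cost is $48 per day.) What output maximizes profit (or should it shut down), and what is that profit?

Compute π = P·Q − TC at each output: Q=0: -48; Q=1: -54; Q=2: -53; Q=3: -54; Q=4: -58; Q=5: -80; Q=6: -116.
Profit is highest at Q = 0. Equivalently, the lowest AVC in the table is 45/3 ≈ $15 at Q = 3, and P = $13 falls below it — price never covers variable cost, so the firm shuts down and loses only its fixed cost.

Q = 0 (shut down); profit = -$48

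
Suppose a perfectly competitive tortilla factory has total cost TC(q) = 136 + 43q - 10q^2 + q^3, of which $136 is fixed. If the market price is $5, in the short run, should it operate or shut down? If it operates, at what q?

Shut down

From TC, MC = TC'(q) = 43 - 20q + 3q^2 and AVC = VC/q = 43 - 10q + q^2.
AVC is minimized where dAVC/dq = -10 + 2q = 0, at q = 5; min AVC = 43 - 10·5 + 5^2 = $18.
Since P = $5 < min AVC = $18, price fails to cover variable cost at any output.
Shutting down limits the loss to fixed cost, $136.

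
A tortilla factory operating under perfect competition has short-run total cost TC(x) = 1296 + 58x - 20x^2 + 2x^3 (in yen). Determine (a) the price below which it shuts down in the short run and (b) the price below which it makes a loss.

Shutdown price = ¥8; break-even price = ¥184

AVC = 58 - 20x + 2x^2; minimized at x = 5, giving min AVC = ¥8. That is the shutdown price.
ATC = 1296/x + 58 - 20x + 2x^2. Setting dATC/dx = −1296/x^2 − 20 + 4x = 0 gives x = 9 (since 4·9^3 − 20·9^2 = 1296).
min ATC = 1296/9 + 58 − 20·9 + 2·9^2 = ¥184. That is the break-even price.
For ¥8 ≤ P < ¥184 the firm produces at a loss; below ¥8 it shuts down.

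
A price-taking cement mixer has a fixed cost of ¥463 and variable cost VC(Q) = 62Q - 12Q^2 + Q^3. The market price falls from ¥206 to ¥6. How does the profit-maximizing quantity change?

Output falls from 12 to 0 (the firm shuts down)

AVC = 62 - 12Q + Q^2, minimized at Q = 6 where min AVC = ¥26. MC = 62 - 24Q + 3Q^2.
At P = ¥206 ≥ min AVC, set P = MC on the rising branch: Q = 12.
At P = ¥6 < min AVC = ¥26, price no longer covers variable cost at any output, so the firm shuts down: Q = 0.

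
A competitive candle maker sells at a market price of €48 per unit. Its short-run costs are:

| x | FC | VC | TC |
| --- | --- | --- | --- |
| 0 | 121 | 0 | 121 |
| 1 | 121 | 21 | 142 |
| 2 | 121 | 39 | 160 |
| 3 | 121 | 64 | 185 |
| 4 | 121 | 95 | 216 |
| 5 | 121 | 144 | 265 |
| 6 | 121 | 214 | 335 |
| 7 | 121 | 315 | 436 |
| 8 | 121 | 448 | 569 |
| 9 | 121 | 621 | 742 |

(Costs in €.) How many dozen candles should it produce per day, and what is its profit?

x = 4; profit = -€24

Profit at each row (π = 48x − TC): x=0: -121; x=1: -94; x=2: -64; x=3: -41; x=4: -24; x=5: -25; x=6: -47; x=7: -100; x=8: -185; x=9: -310.
Profit is maximized at x = 4. AVC there is 95/4 = €23.75 ≤ P, so producing beats shutting down (which would give -€121).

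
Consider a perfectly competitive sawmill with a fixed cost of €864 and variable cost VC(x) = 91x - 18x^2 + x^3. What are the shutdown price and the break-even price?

AVC = 91 - 18x + x^2; minimized at x = 9, giving min AVC = €10. That is the shutdown price.
ATC = 864/x + 91 - 18x + x^2. Setting dATC/dx = −864/x^2 − 18 + 2x = 0 gives x = 12 (since 2·12^3 − 18·12^2 = 864).
min ATC = 864/12 + 91 − 18·12 + 12^2 = €91. That is the break-even price.
For €10 ≤ P < €91 the firm produces at a loss; below €10 it shuts down.

Shutdown price = €10; break-even price = €91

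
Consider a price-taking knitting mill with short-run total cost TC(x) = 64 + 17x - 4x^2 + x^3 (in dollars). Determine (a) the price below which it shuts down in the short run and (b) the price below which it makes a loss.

Shutdown price = $13; break-even price = $33

Shutdown price = min AVC. AVC = 17 - 4x + x^2, with vertex at x = 2 and minimum $13.
ATC = 64/x + 17 - 4x + x^2. Setting dATC/dx = −64/x^2 − 4 + 2x = 0 gives x = 4 (since 2·4^3 − 4·4^2 = 64).
min ATC = 64/4 + 17 − 4·4 + 4^2 = $33. That is the break-even price.
For $13 ≤ P < $33 the firm produces at a loss; below $13 it shuts down.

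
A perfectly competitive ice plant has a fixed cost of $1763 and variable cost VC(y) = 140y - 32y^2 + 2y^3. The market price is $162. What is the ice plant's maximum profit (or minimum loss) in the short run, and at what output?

AVC = 140 - 32y + 2y^2; min AVC = $12 at y = 8. Since P = $162 ≥ min AVC, the firm produces.
With MC = 140 - 64y + 6y^2, P = MC on the upward-sloping part at y* = 11.
TR = 162·11 = 1782. TC = 1763 + 330 = 2093. Profit = 1782 − 2093 = -$311.
Shutting down would mean losing the fixed cost of $1763, so operating at a loss of $311 is better by $1452.

Profit = -$311 at y = 11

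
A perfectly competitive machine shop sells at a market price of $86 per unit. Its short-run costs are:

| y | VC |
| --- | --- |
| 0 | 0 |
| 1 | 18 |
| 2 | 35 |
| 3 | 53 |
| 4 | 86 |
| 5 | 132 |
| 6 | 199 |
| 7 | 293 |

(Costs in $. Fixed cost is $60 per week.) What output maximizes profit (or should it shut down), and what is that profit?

y = 6; profit = $257

Profit at each row (π = 86y − TC): y=0: -60; y=1: 8; y=2: 77; y=3: 145; y=4: 198; y=5: 238; y=6: 257; y=7: 249.
Profit is maximized at y = 6. AVC there is 199/6 = $33.17 ≤ P, so producing beats shutting down (which would give -$60).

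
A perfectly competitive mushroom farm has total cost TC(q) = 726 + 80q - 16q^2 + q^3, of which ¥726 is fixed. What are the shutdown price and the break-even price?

AVC = 80 - 16q + q^2; minimized at q = 8, giving min AVC = ¥16. That is the shutdown price.
ATC = 726/q + 80 - 16q + q^2. Setting dATC/dq = −726/q^2 − 16 + 2q = 0 gives q = 11 (since 2·11^3 − 16·11^2 = 726).
min ATC = 726/11 + 80 − 16·11 + 11^2 = ¥91. That is the break-even price.
For ¥16 ≤ P < ¥91 the firm produces at a loss; below ¥16 it shuts down.

Shutdown price = ¥16; break-even price = ¥91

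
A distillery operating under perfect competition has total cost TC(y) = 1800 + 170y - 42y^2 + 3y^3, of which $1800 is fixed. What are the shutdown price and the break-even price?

Shutdown price = $23; break-even price = $230

Shutdown price = min AVC. AVC = 170 - 42y + 3y^2, with vertex at y = 7 and minimum $23.
ATC = 1800/y + 170 - 42y + 3y^2. Setting dATC/dy = −1800/y^2 − 42 + 6y = 0 gives y = 10 (since 6·10^3 − 42·10^2 = 1800).
min ATC = 1800/10 + 170 − 42·10 + 3·10^2 = $230. That is the break-even price.
Between these two prices the firm operates at a loss; above $230 it earns a profit.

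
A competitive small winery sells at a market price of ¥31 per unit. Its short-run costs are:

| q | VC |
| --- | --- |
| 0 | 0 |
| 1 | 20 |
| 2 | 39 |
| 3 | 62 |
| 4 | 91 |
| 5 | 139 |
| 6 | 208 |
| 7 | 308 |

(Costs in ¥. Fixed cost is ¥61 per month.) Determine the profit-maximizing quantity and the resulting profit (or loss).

q = 4; profit = -¥28

Compute π = P·q − TC at each output: q=0: -61; q=1: -50; q=2: -38; q=3: -30; q=4: -28; q=5: -45; q=6: -83; q=7: -152.
Profit is maximized at q = 4. AVC there is 91/4 = ¥22.75 ≤ P, so producing beats shutting down (which would give -¥61).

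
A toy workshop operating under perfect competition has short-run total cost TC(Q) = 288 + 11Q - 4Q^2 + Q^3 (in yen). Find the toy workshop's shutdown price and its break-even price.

Shutdown price = ¥7; break-even price = ¥71

AVC = 11 - 4Q + Q^2; minimized at Q = 2, giving min AVC = ¥7. That is the shutdown price.
ATC = 288/Q + 11 - 4Q + Q^2. Setting dATC/dQ = −288/Q^2 − 4 + 2Q = 0 gives Q = 6 (since 2·6^3 − 4·6^2 = 288).
min ATC = 288/6 + 11 − 4·6 + 6^2 = ¥71. That is the break-even price.
Between these two prices the firm operates at a loss; above ¥71 it earns a profit.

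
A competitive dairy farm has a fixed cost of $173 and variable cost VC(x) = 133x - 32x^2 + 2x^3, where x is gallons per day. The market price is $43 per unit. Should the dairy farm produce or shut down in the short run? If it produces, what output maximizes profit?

Produce at x = 9

From TC, MC = TC'(x) = 133 - 64x + 6x^2 and AVC = VC/x = 133 - 32x + 2x^2.
The AVC parabola has its vertex at x = 32/4 = 8, where AVC = 133 - 32·8 + 2·8^2 = $5.
P = $43 exceeds min AVC = $5, so the firm stays open.
P = MC gives 90 - 64x + 6x^2 = 0, with roots 5/3 and 9. Take the larger (rising MC): x* = 9.
Check: AVC at x = 9 is $7 ≤ P, so revenue covers variable cost.
Profit = P·x − TC = 43·9 − 236 = $151.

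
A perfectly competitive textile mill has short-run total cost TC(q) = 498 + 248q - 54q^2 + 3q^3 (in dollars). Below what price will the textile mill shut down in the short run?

$5 per unit

The firm shuts down when price falls below the minimum of average variable cost. AVC = VC/q = 248 - 54q + 3q^2.
dAVC/dq = -54 + 6q = 0 gives q = 9. min AVC = 248 - 54·9 + 3·9^2 = 5.
For P < $5 the firm produces nothing.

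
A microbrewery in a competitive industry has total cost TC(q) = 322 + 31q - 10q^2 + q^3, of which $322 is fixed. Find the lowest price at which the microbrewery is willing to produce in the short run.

Short-run supply begins at min AVC. From VC = 31q - 10q^2 + q^3, AVC = 31 - 10q + q^2.
dAVC/dq = -10 + 2q = 0 gives q = 5. min AVC = 31 - 10·5 + 5^2 = 6.
So the shutdown price is $6.

$6 per unit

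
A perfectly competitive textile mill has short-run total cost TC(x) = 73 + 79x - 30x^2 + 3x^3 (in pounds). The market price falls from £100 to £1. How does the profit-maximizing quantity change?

Output falls from 7 to 0 (the firm shuts down)

MC = 79 - 60x + 9x^2; the shutdown threshold is min AVC = £4 (at x = 5).
At P = £100 ≥ min AVC, set P = MC on the rising branch: x = 7.
At P = £1 < min AVC = £4, price no longer covers variable cost at any output, so the firm shuts down: x = 0.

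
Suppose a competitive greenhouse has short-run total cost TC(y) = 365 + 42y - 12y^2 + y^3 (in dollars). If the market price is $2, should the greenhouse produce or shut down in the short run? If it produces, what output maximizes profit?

From TC, MC = TC'(y) = 42 - 24y + 3y^2 and AVC = VC/y = 42 - 12y + y^2.
AVC is minimized where dAVC/dy = -12 + 2y = 0, at y = 6; min AVC = 42 - 12·6 + 6^2 = $6.
With P < min AVC ($2 < $6), every unit sold adds to the loss.
The firm minimizes its loss by shutting down and losing only its fixed cost of $365.

Shut down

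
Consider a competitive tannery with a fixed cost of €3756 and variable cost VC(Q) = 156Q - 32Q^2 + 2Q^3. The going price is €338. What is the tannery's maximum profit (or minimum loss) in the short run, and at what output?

AVC = 156 - 32Q + 2Q^2; min AVC = €28 at Q = 8. Since P = €338 ≥ min AVC, the firm produces.
MC = 156 - 64Q + 6Q^2. Setting P = MC and taking the root on the rising branch gives Q* = 13.
TR = 338·13 = 4394. TC = 3756 + 1014 = 4770. Profit = 4394 − 4770 = -€376.
That loss of €376 beats the €3756 the firm would lose by shutting down; producing recovers €3380 of fixed cost.

Profit = -€376 at Q = 13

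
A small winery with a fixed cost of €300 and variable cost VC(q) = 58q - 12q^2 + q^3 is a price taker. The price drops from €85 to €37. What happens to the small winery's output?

Output falls from 9 to 7

MC = 58 - 24q + 3q^2; the shutdown threshold is min AVC = €22 (at q = 6).
At P = €85 ≥ min AVC, set P = MC on the rising branch: q = 9.
At P = €37 ≥ min AVC, set P = MC: q = 7. The firm stays open but cuts output.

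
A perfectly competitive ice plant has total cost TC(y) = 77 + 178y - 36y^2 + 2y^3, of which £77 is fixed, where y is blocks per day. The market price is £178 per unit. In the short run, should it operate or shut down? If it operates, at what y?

Produce at y = 12

Strip out fixed cost: VC = 178y - 36y^2 + 2y^3. Then AVC = 178 - 36y + 2y^2 and MC = 178 - 72y + 6y^2.
The AVC parabola has its vertex at y = 36/4 = 9, where AVC = 178 - 36·9 + 2·9^2 = £16.
Because £178 ≥ £16, revenue can cover variable cost; the firm operates.
P = MC gives -72y + 6y^2 = 0, with roots 0 and 12. Take the larger (rising MC): y* = 12.
Check: AVC at y = 12 is £34 ≤ P, so revenue covers variable cost.
Profit = P·y − TC = 178·12 − 485 = £1651.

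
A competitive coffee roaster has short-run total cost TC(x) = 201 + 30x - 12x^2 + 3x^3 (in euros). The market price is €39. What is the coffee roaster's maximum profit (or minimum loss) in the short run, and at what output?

AVC = 30 - 12x + 3x^2; min AVC = €18 at x = 2. Since P = €39 ≥ min AVC, the firm produces.
MC = 30 - 24x + 9x^2. Setting P = MC and taking the root on the rising branch gives x* = 3.
TR = 39·3 = 117. TC = 201 + 63 = 264. Profit = 117 − 264 = -€147.
Shutting down would mean losing the fixed cost of €201, so operating at a loss of €147 is better by €54.

Profit = -€147 at x = 3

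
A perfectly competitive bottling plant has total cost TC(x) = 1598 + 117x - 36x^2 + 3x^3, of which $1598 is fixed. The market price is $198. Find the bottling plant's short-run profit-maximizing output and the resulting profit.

AVC = 117 - 36x + 3x^2; min AVC = $9 at x = 6. Since P = $198 ≥ min AVC, the firm produces.
MC = 117 - 72x + 9x^2. Setting P = MC and taking the root on the rising branch gives x* = 9.
TR = 198·9 = 1782. TC = 1598 + 324 = 1922. Profit = 1782 − 1922 = -$140.
By producing, the firm covers all variable cost plus $1458 of fixed cost; shutting down would lose the full $1598.

Profit = -$140 at x = 9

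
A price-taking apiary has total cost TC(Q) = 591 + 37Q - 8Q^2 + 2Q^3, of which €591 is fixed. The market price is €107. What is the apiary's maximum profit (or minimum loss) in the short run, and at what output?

Profit = -€291 at Q = 5

AVC = 37 - 8Q + 2Q^2; min AVC = €29 at Q = 2. Since P = €107 ≥ min AVC, the firm produces.
With MC = 37 - 16Q + 6Q^2, P = MC on the upward-sloping part at Q* = 5.
TR = 107·5 = 535. TC = 591 + 235 = 826. Profit = 535 − 826 = -€291.
By producing, the firm covers all variable cost plus €300 of fixed cost; shutting down would lose the full €591.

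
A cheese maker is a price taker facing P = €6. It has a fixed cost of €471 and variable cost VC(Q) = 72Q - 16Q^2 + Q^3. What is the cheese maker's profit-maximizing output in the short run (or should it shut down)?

Shut down

From TC, MC = TC'(Q) = 72 - 32Q + 3Q^2 and AVC = VC/Q = 72 - 16Q + Q^2.
AVC hits its minimum where MC = AVC, at Q = 8, giving min AVC = 72 - 16·8 + 8^2 = €8.
Since P = €6 < min AVC = €8, price fails to cover variable cost at any output.
Best response: produce nothing and absorb the €471 fixed cost.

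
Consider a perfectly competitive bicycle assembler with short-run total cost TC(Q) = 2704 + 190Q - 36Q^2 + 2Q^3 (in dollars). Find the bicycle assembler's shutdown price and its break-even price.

AVC = 190 - 36Q + 2Q^2; minimized at Q = 9, giving min AVC = $28. That is the shutdown price.
ATC = 2704/Q + 190 - 36Q + 2Q^2. Setting dATC/dQ = −2704/Q^2 − 36 + 4Q = 0 gives Q = 13 (since 4·13^3 − 36·13^2 = 2704).
min ATC = 2704/13 + 190 − 36·13 + 2·13^2 = $268. That is the break-even price.
For $28 ≤ P < $268 the firm produces at a loss; below $28 it shuts down.

Shutdown price = $28; break-even price = $268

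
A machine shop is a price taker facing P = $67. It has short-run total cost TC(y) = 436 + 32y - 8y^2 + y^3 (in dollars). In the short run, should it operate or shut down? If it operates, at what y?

Produce at y = 7

Variable cost is VC = 32y - 8y^2 + y^3, so AVC = VC/y = 32 - 8y + y^2 and MC = dTC/dy = 32 - 16y + 3y^2.
AVC is minimized where dAVC/dy = -8 + 2y = 0, at y = 4; min AVC = 32 - 8·4 + 4^2 = $16.
Because $67 ≥ $16, revenue can cover variable cost; the firm operates.
Set P = MC: 67 = 32 - 16y + 3y^2 → -35 - 16y + 3y^2 = 0. The roots are y = -5/3 and y = 7; the profit-maximizing output is on the rising part of MC, so y* = 7.
Check: AVC at y = 7 is $25 ≤ P, so revenue covers variable cost.
Profit = P·y − TC = 67·7 − 611 = -$142, a loss, but smaller than the $436 fixed cost the firm would lose by shutting down.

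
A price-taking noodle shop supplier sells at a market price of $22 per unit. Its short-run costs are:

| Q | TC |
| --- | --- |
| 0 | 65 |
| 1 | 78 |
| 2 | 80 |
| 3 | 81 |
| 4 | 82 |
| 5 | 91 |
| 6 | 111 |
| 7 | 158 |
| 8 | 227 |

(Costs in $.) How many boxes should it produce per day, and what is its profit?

Profit at each row (π = 22Q − TC): Q=0: -65; Q=1: -56; Q=2: -36; Q=3: -15; Q=4: 6; Q=5: 19; Q=6: 21; Q=7: -4; Q=8: -51.
Profit is maximized at Q = 6. AVC there is 46/6 = $7.67 ≤ P, so producing beats shutting down (which would give -$65).

Q = 6; profit = $21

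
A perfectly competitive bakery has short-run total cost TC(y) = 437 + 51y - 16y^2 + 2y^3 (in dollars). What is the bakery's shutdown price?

The shutdown price is the minimum of AVC. VC = 51y - 16y^2 + 2y^3, so AVC = 51 - 16y + 2y^2.
dAVC/dy = -16 + 4y = 0 gives y = 4. min AVC = 51 - 16·4 + 2·4^2 = 19.
For P < $19 the firm produces nothing.

$19 per unit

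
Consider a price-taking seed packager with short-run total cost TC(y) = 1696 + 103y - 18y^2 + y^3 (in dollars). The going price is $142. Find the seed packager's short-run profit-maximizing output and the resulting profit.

AVC = 103 - 18y + y^2; min AVC = $22 at y = 9. Since P = $142 ≥ min AVC, the firm produces.
With MC = 103 - 36y + 3y^2, P = MC on the upward-sloping part at y* = 13.
TR = 142·13 = 1846. TC = 1696 + 494 = 2190. Profit = 1846 − 2190 = -$344.
Shutting down would mean losing the fixed cost of $1696, so operating at a loss of $344 is better by $1352.

Profit = -$344 at y = 13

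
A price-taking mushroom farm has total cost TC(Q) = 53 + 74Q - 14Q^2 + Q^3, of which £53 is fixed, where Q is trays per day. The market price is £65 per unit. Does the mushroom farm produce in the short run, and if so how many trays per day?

Produce at Q = 9

Strip out fixed cost: VC = 74Q - 14Q^2 + Q^3. Then AVC = 74 - 14Q + Q^2 and MC = 74 - 28Q + 3Q^2.
AVC hits its minimum where MC = AVC, at Q = 7, giving min AVC = 74 - 14·7 + 7^2 = £25.
P = £65 exceeds min AVC = £25, so the firm stays open.
P = MC gives 9 - 28Q + 3Q^2 = 0, with roots 1/3 and 9. Take the larger (rising MC): Q* = 9.
Check: AVC at Q = 9 is £29 ≤ P, so revenue covers variable cost.
Profit = P·Q − TC = 65·9 − 314 = £271.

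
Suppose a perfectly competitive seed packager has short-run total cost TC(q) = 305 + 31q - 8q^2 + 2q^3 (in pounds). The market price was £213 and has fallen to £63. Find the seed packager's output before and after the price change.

Output falls from 7 to 4

AVC = 31 - 8q + 2q^2, minimized at q = 2 where min AVC = £23. MC = 31 - 16q + 6q^2.
With P = £213 above the shutdown price, P = MC gives q = 7.
At P = £63 ≥ min AVC, set P = MC: q = 4. The firm stays open but cuts output.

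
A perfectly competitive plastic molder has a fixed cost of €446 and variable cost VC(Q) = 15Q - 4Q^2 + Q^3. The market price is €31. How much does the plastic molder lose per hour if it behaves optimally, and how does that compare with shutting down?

AVC = 15 - 4Q + Q^2 has its minimum €11 at Q = 2; price €31 clears that bar, so the firm operates.
MC = 15 - 8Q + 3Q^2. Setting P = MC and taking the root on the rising branch gives Q* = 4.
TR = 31·4 = 124. TC = 446 + 60 = 506. Profit = 124 − 506 = -€382.
That loss of €382 beats the €446 the firm would lose by shutting down; producing recovers €64 of fixed cost.

Profit = -€382 at Q = 4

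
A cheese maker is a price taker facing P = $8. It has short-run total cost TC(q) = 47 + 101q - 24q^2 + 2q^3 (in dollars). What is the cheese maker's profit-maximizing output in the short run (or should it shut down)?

Strip out fixed cost: VC = 101q - 24q^2 + 2q^3. Then AVC = 101 - 24q + 2q^2 and MC = 101 - 48q + 6q^2.
AVC hits its minimum where MC = AVC, at q = 6, giving min AVC = 101 - 24·6 + 2·6^2 = $29.
P = $8 lies below min AVC = $29; no output level covers variable cost.
Shutting down limits the loss to fixed cost, $47.

Shut down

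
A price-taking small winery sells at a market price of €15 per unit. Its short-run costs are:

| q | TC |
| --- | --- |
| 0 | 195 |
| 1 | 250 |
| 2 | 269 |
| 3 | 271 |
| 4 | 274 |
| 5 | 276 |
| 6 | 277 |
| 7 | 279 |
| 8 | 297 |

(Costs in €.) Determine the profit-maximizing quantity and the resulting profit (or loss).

q = 7; profit = -€174

Tabulate TR − TC: q=0: -195; q=1: -235; q=2: -239; q=3: -226; q=4: -214; q=5: -201; q=6: -187; q=7: -174; q=8: -177.
Profit is maximized at q = 7. AVC there is 84/7 = €12 ≤ P, so producing beats shutting down (which would give -€195).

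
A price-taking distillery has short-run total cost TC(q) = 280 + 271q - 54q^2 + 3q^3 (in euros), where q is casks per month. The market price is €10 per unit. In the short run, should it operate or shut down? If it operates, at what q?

Shut down

Variable cost is VC = 271q - 54q^2 + 3q^3, so AVC = VC/q = 271 - 54q + 3q^2 and MC = dTC/dq = 271 - 108q + 9q^2.
AVC is minimized where dAVC/dq = -54 + 6q = 0, at q = 9; min AVC = 271 - 54·9 + 3·9^2 = €28.
Since P = €10 < min AVC = €28, price fails to cover variable cost at any output.
The firm minimizes its loss by shutting down and losing only its fixed cost of €280.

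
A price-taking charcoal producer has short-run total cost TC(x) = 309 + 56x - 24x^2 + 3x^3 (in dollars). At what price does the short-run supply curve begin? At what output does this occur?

$8 per unit, at x = 4

The firm shuts down when price falls below the minimum of average variable cost. AVC = VC/x = 56 - 24x + 3x^2.
dAVC/dx = -24 + 6x = 0 gives x = 4. min AVC = 56 - 24·4 + 3·4^2 = 8.
The firm shuts down for any P below $8.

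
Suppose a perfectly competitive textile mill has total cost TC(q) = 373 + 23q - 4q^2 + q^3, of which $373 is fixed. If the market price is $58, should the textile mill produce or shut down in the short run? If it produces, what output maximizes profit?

From TC, MC = TC'(q) = 23 - 8q + 3q^2 and AVC = VC/q = 23 - 4q + q^2.
The AVC parabola has its vertex at q = 4/2 = 2, where AVC = 23 - 4·2 + 2^2 = $19.
Since P = $58 ≥ min AVC = $19, price covers variable cost and the firm should produce.
P = MC gives -35 - 8q + 3q^2 = 0, with roots -7/3 and 5. Take the larger (rising MC): q* = 5.
Check: AVC at q = 5 is $28 ≤ P, so revenue covers variable cost.
Profit = P·q − TC = 58·5 − 513 = -$223, a loss, but smaller than the $373 fixed cost the firm would lose by shutting down.

Produce at q = 5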